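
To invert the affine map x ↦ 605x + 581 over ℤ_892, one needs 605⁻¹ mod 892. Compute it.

777

Extended Euclidean algorithm:
892 = 1×605 + 287
605 = 2×287 + 31
287 = 9×31 + 8
31 = 3×8 + 7
8 = 1×7 + 1
7 = 7×1 + 0
Since gcd(605, 892) = 1, back-substitute to write 1 as a combination:
1 = 8 − 7
1 = −31 + 4·8
1 = 4·287 − 37·31
1 = −37·605 + 78·287
1 = 78·892 − 115·605
So 605·(-115) ≡ 1 (mod 892), and -115 ≡ 777 (mod 892).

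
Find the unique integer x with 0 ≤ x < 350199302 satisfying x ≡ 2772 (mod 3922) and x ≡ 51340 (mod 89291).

Write x = 2772 + 3922·k. Then 3922·k ≡ 51340 − 2772 ≡ 48568 (mod 89291).
Need 3922⁻¹ mod 89291. Extended Euclid on (89291, 3922):
89291 = 22×3922 + 3007
3922 = 1×3007 + 915
3007 = 3×915 + 262
915 = 3×262 + 129
262 = 2×129 + 4
129 = 32×4 + 1
4 = 4×1 + 0
Back-substitute:
1 = 129 − 32·4
1 = −32·262 + 65·129
1 = 65·915 − 227·262
1 = −227·3007 + 746·915
1 = 746·3922 − 973·3007
1 = −973·89291 + 22152·3922
3922⁻¹ ≡ 22152 (mod 89291), so k ≡ 22152·48568 ≡ 11077 (mod 89291).
x = 2772 + 3922·11077 = 43446766.

43446766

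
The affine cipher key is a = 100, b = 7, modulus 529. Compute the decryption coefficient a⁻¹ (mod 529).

164

gcd(529, 100) by repeated division:
529 = 5*100 + 29
100 = 3*29 + 13
29 = 2*13 + 3
13 = 4*3 + 1
3 = 3*1 + 0
Since gcd(100, 529) = 1, back-substitute to write 1 as a combination:
1 = 13 − 4·3
1 = −4·29 + 9·13
1 = 9·100 − 31·29
1 = −31·529 + 164·100
So 100·164 ≡ 1 (mod 529).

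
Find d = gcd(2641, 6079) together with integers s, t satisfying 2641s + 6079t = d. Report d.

Repeated division:
6079 = 2·2641 + 797
2641 = 3·797 + 250
797 = 3·250 + 47
250 = 5·47 + 15
47 = 3·15 + 2
15 = 7·2 + 1
2 = 2·1 + 0
gcd(2641, 6079) = 1.
Working backward:
1 = 15 − 7·2
1 = −7·47 + 22·15
1 = 22·250 − 117·47
1 = −117·797 + 373·250
1 = 373·2641 − 1236·797
1 = −1236·6079 + 2845·2641
So 1 = (-1236)·6079 + (2845)·2641.

1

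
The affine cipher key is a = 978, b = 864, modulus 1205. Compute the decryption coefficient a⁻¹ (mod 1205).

Apply the Euclidean algorithm to 1205 and 978:
1205 = 1*978 + 227
978 = 4*227 + 70
227 = 3*70 + 17
70 = 4*17 + 2
17 = 8*2 + 1
2 = 2*1 + 0
gcd = 1, so the inverse exists. Back-substitute:
1 = 17 − 8·2
1 = −8·70 + 33·17
1 = 33·227 − 107·70
1 = −107·978 + 461·227
1 = 461·1205 − 568·978
Thus 978·(-568) ≡ 1 (mod 1205); reducing, -568 mod 1205 = 637.

637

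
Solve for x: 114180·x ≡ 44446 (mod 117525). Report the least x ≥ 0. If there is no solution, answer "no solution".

gcd(114180, 117525):
117525 = 1×114180 + 3345
114180 = 34×3345 + 450
3345 = 7×450 + 195
450 = 2×195 + 60
195 = 3×60 + 15
60 = 4×15 + 0
gcd = 15, but 15 ∤ 44446, so the congruence has no solution.

no solution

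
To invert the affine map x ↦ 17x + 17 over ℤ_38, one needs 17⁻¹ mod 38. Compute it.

Run Euclid on (38, 17):
38 = 2*17 + 4
17 = 4*4 + 1
4 = 4*1 + 0
The gcd is 1. Working backward:
1 = 17 − 4·4
1 = −4·38 + 9·17
So 17·9 ≡ 1 (mod 38).

9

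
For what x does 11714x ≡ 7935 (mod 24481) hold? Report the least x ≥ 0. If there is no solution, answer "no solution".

23071

First find gcd(11714, 24481):
24481 = 2×11714 + 1053
11714 = 11×1053 + 131
1053 = 8×131 + 5
131 = 26×5 + 1
5 = 5×1 + 0
gcd = 1, so a unique solution mod 24481 exists.
Back-substitute for the Bézout coefficients:
1 = 131 − 26·5
1 = −26·1053 + 209·131
1 = 209·11714 − 2325·1053
1 = −2325·24481 + 4859·11714
So 11714·(4859) ≡ 1 (mod 24481), giving 11714⁻¹ ≡ 4859.
x ≡ 11714⁻¹·7935 ≡ 4859·7935 ≡ 23071 (mod 24481).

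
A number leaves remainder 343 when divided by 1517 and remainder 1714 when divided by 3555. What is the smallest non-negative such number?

Write x = 343 + 1517·k. Then 1517·k ≡ 1714 − 343 ≡ 1371 (mod 3555).
Need 1517⁻¹ mod 3555. Extended Euclid on (3555, 1517):
3555 = 2·1517 + 521
1517 = 2·521 + 475
521 = 1·475 + 46
475 = 10·46 + 15
46 = 3·15 + 1
15 = 15·1 + 0
Back-substitute:
1 = 46 − 3·15
1 = −3·475 + 31·46
1 = 31·521 − 34·475
1 = −34·1517 + 99·521
1 = 99·3555 − 232·1517
1517⁻¹ ≡ 3323 (mod 3555), so k ≡ 3323·1371 ≡ 1878 (mod 3555).
x = 343 + 1517·1878 = 2849269.

2849269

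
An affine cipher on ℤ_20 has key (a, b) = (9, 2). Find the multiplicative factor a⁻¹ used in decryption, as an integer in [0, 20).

9

Extended Euclidean algorithm:
20 = 2*9 + 2
9 = 4*2 + 1
2 = 2*1 + 0
Since gcd(9, 20) = 1, back-substitute to write 1 as a combination:
1 = 9 − 4·2
1 = −4·20 + 9·9
So 9·9 ≡ 1 (mod 20).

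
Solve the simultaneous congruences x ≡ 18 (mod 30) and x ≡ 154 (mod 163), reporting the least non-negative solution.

1458

Write x = 18 + 30·k. Then 30·k ≡ 154 − 18 ≡ 136 (mod 163).
Need 30⁻¹ mod 163. Extended Euclid on (163, 30):
163 = 5·30 + 13
30 = 2·13 + 4
13 = 3·4 + 1
4 = 4·1 + 0
Back-substitute:
1 = 13 − 3·4
1 = −3·30 + 7·13
1 = 7·163 − 38·30
30⁻¹ ≡ 125 (mod 163), so k ≡ 125·136 ≡ 48 (mod 163).
x = 18 + 30·48 = 1458.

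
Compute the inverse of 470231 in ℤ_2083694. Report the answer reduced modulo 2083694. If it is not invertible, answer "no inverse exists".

Apply the Euclidean algorithm to 2083694 and 470231:
2083694 = 4·470231 + 202770
470231 = 2·202770 + 64691
202770 = 3·64691 + 8697
64691 = 7·8697 + 3812
8697 = 2·3812 + 1073
3812 = 3·1073 + 593
1073 = 1·593 + 480
593 = 1·480 + 113
480 = 4·113 + 28
113 = 4·28 + 1
28 = 28·1 + 0
gcd = 1, so the inverse exists. Back-substitute:
1 = 113 − 4·28
1 = −4·480 + 17·113
1 = 17·593 − 21·480
1 = −21·1073 + 38·593
1 = 38·3812 − 135·1073
1 = −135·8697 + 308·3812
1 = 308·64691 − 2291·8697
1 = −2291·202770 + 7181·64691
1 = 7181·470231 − 16653·202770
1 = −16653·2083694 + 73793·470231
So 470231·73793 ≡ 1 (mod 2083694).

73793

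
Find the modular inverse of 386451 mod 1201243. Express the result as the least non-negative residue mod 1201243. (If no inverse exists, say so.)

135380

gcd(1201243, 386451) by repeated division:
1201243 = 3×386451 + 41890
386451 = 9×41890 + 9441
41890 = 4×9441 + 4126
9441 = 2×4126 + 1189
4126 = 3×1189 + 559
1189 = 2×559 + 71
559 = 7×71 + 62
71 = 1×62 + 9
62 = 6×9 + 8
9 = 1×8 + 1
8 = 8×1 + 0
gcd = 1, so the inverse exists. Back-substitute:
1 = 9 − 8
1 = −62 + 7·9
1 = 7·71 − 8·62
1 = −8·559 + 63·71
1 = 63·1189 − 134·559
1 = −134·4126 + 465·1189
1 = 465·9441 − 1064·4126
1 = −1064·41890 + 4721·9441
1 = 4721·386451 − 43553·41890
1 = −43553·1201243 + 135380·386451
So 386451·135380 ≡ 1 (mod 1201243).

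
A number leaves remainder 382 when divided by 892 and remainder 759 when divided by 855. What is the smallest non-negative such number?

545394

Write x = 382 + 892·k. Then 892·k ≡ 759 − 382 ≡ 377 (mod 855).
Need 892⁻¹ mod 855. Extended Euclid on (855, 37):
855 = 23*37 + 4
37 = 9*4 + 1
4 = 4*1 + 0
Back-substitute:
1 = 37 − 9·4
1 = −9·855 + 208·37
892⁻¹ ≡ 208 (mod 855), so k ≡ 208·377 ≡ 611 (mod 855).
x = 382 + 892·611 = 545394.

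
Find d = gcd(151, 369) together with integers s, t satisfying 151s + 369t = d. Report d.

Euclidean algorithm:
369 = 2*151 + 67
151 = 2*67 + 17
67 = 3*17 + 16
17 = 1*16 + 1
16 = 16*1 + 0
gcd(151, 369) = 1.
Express as a combination:
1 = 17 − 16
1 = −67 + 4·17
1 = 4·151 − 9·67
1 = −9·369 + 22·151
So 1 = (-9)·369 + (22)·151.

1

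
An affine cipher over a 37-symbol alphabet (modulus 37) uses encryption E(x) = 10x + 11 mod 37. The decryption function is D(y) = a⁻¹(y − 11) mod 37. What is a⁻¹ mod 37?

26

Extended Euclidean algorithm:
37 = 3×10 + 7
10 = 1×7 + 3
7 = 2×3 + 1
3 = 3×1 + 0
The gcd is 1. Working backward:
1 = 7 − 2·3
1 = −2·10 + 3·7
1 = 3·37 − 11·10
Hence 10⁻¹ ≡ -11 ≡ 26 (mod 37).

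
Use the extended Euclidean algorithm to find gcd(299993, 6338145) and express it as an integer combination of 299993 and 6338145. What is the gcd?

1

Apply Euclid's algorithm to 6338145 and 299993:
6338145 = 21×299993 + 38292
299993 = 7×38292 + 31949
38292 = 1×31949 + 6343
31949 = 5×6343 + 234
6343 = 27×234 + 25
234 = 9×25 + 9
25 = 2×9 + 7
9 = 1×7 + 2
7 = 3×2 + 1
2 = 2×1 + 0
gcd(299993, 6338145) = 1.
Working backward:
1 = 7 − 3·2
1 = −3·9 + 4·7
1 = 4·25 − 11·9
1 = −11·234 + 103·25
1 = 103·6343 − 2792·234
1 = −2792·31949 + 14063·6343
1 = 14063·38292 − 16855·31949
1 = −16855·299993 + 132048·38292
1 = 132048·6338145 − 2789863·299993
So 1 = (132048)·6338145 + (-2789863)·299993.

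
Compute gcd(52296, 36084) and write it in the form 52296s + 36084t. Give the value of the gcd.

12

Repeated division:
52296 = 1·36084 + 16212
36084 = 2·16212 + 3660
16212 = 4·3660 + 1572
3660 = 2·1572 + 516
1572 = 3·516 + 24
516 = 21·24 + 12
24 = 2·12 + 0
gcd(52296, 36084) = 12.
Express as a combination:
12 = 516 − 21·24
12 = −21·1572 + 64·516
12 = 64·3660 − 149·1572
12 = −149·16212 + 660·3660
12 = 660·36084 − 1469·16212
12 = −1469·52296 + 2129·36084
So 12 = (-1469)·52296 + (2129)·36084.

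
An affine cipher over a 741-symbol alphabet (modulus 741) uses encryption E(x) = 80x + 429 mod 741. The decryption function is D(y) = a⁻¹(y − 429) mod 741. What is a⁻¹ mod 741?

Run Euclid on (741, 80):
741 = 9*80 + 21
80 = 3*21 + 17
21 = 1*17 + 4
17 = 4*4 + 1
4 = 4*1 + 0
The gcd is 1. Working backward:
1 = 17 − 4·4
1 = −4·21 + 5·17
1 = 5·80 − 19·21
1 = −19·741 + 176·80
So 80·176 ≡ 1 (mod 741).

176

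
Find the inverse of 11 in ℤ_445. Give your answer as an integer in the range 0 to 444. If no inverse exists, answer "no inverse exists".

gcd(445, 11) by repeated division:
445 = 40*11 + 5
11 = 2*5 + 1
5 = 5*1 + 0
gcd = 1, so the inverse exists. Back-substitute:
1 = 11 − 2·5
1 = −2·445 + 81·11
So 11·81 ≡ 1 (mod 445).

81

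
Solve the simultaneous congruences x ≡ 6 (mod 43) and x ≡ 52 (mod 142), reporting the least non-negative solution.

Write x = 6 + 43·k. Then 43·k ≡ 52 − 6 ≡ 46 (mod 142).
Need 43⁻¹ mod 142. Extended Euclid on (142, 43):
142 = 3*43 + 13
43 = 3*13 + 4
13 = 3*4 + 1
4 = 4*1 + 0
Back-substitute:
1 = 13 − 3·4
1 = −3·43 + 10·13
1 = 10·142 − 33·43
43⁻¹ ≡ 109 (mod 142), so k ≡ 109·46 ≡ 44 (mod 142).
x = 6 + 43·44 = 1898.

1898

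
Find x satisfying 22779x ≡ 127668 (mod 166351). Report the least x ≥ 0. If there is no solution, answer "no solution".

First find gcd(22779, 166351):
166351 = 7*22779 + 6898
22779 = 3*6898 + 2085
6898 = 3*2085 + 643
2085 = 3*643 + 156
643 = 4*156 + 19
156 = 8*19 + 4
19 = 4*4 + 3
4 = 1*3 + 1
3 = 3*1 + 0
gcd = 1, so a unique solution mod 166351 exists.
Back-substitute for the Bézout coefficients:
1 = 4 − 3
1 = −19 + 5·4
1 = 5·156 − 41·19
1 = −41·643 + 169·156
1 = 169·2085 − 548·643
1 = −548·6898 + 1813·2085
1 = 1813·22779 − 5987·6898
1 = −5987·166351 + 43722·22779
So 22779·(43722) ≡ 1 (mod 166351), giving 22779⁻¹ ≡ 43722.
x ≡ 22779⁻¹·127668 ≡ 43722·127668 ≡ 158842 (mod 166351).

158842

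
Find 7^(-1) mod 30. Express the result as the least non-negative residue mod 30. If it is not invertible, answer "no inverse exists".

13

Run Euclid on (30, 7):
30 = 4·7 + 2
7 = 3·2 + 1
2 = 2·1 + 0
gcd = 1, so the inverse exists. Back-substitute:
1 = 7 − 3·2
1 = −3·30 + 13·7
So 7·13 ≡ 1 (mod 30).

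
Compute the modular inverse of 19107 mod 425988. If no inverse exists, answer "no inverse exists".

no inverse exists

Euclidean algorithm on 425988, 19107:
425988 = 22*19107 + 5634
19107 = 3*5634 + 2205
5634 = 2*2205 + 1224
2205 = 1*1224 + 981
1224 = 1*981 + 243
981 = 4*243 + 9
243 = 27*9 + 0
The gcd is 9, not 1, hence no inverse exists.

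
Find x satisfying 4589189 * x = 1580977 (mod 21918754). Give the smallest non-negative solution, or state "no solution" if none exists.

no solution

gcd(4589189, 21918754):
21918754 = 4*4589189 + 3561998
4589189 = 1*3561998 + 1027191
3561998 = 3*1027191 + 480425
1027191 = 2*480425 + 66341
480425 = 7*66341 + 16038
66341 = 4*16038 + 2189
16038 = 7*2189 + 715
2189 = 3*715 + 44
715 = 16*44 + 11
44 = 4*11 + 0
gcd = 11, but 11 ∤ 1580977, so the congruence has no solution.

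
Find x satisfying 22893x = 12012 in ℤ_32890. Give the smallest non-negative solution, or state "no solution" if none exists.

2134

First find gcd(22893, 32890):
32890 = 1×22893 + 9997
22893 = 2×9997 + 2899
9997 = 3×2899 + 1300
2899 = 2×1300 + 299
1300 = 4×299 + 104
299 = 2×104 + 91
104 = 1×91 + 13
91 = 7×13 + 0
gcd = 13 and 13 | 12012, so solutions exist. Divide through by 13: 1761x ≡ 924 (mod 2530).
Now find 1761⁻¹ mod 2530:
2530 = 1×1761 + 769
1761 = 2×769 + 223
769 = 3×223 + 100
223 = 2×100 + 23
100 = 4×23 + 8
23 = 2×8 + 7
8 = 1×7 + 1
7 = 7×1 + 0
Back-substitute:
1 = 8 − 7
1 = −23 + 3·8
1 = 3·100 − 13·23
1 = −13·223 + 29·100
1 = 29·769 − 100·223
1 = −100·1761 + 229·769
1 = 229·2530 − 329·1761
So 1761·(-329) ≡ 1 (mod 2530), i.e. 1761⁻¹ ≡ 2201.
Then x ≡ 2201·924 ≡ 2134 (mod 2530); the smallest non-negative solution is x = 2134.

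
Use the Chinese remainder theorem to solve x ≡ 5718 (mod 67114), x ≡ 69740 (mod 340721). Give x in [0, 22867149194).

Write x = 5718 + 67114·k. Then 67114·k ≡ 69740 − 5718 ≡ 64022 (mod 340721).
Need 67114⁻¹ mod 340721. Extended Euclid on (340721, 67114):
340721 = 5·67114 + 5151
67114 = 13·5151 + 151
5151 = 34·151 + 17
151 = 8·17 + 15
17 = 1·15 + 2
15 = 7·2 + 1
2 = 2·1 + 0
Back-substitute:
1 = 15 − 7·2
1 = −7·17 + 8·15
1 = 8·151 − 71·17
1 = −71·5151 + 2422·151
1 = 2422·67114 − 31557·5151
1 = −31557·340721 + 160207·67114
67114⁻¹ ≡ 160207 (mod 340721), so k ≡ 160207·64022 ≡ 48291 (mod 340721).
x = 5718 + 67114·48291 = 3241007892.

3241007892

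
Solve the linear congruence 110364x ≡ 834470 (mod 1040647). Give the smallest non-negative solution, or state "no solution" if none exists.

First find gcd(110364, 1040647):
1040647 = 9*110364 + 47371
110364 = 2*47371 + 15622
47371 = 3*15622 + 505
15622 = 30*505 + 472
505 = 1*472 + 33
472 = 14*33 + 10
33 = 3*10 + 3
10 = 3*3 + 1
3 = 3*1 + 0
gcd = 1, so a unique solution mod 1040647 exists.
Back-substitute for the Bézout coefficients:
1 = 10 − 3·3
1 = −3·33 + 10·10
1 = 10·472 − 143·33
1 = −143·505 + 153·472
1 = 153·15622 − 4733·505
1 = −4733·47371 + 14352·15622
1 = 14352·110364 − 33437·47371
1 = −33437·1040647 + 315285·110364
So 110364·(315285) ≡ 1 (mod 1040647), giving 110364⁻¹ ≡ 315285.
x ≡ 110364⁻¹·834470 ≡ 315285·834470 ≡ 540057 (mod 1040647).

540057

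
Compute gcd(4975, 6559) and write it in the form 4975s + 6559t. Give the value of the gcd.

Repeated division:
6559 = 1·4975 + 1584
4975 = 3·1584 + 223
1584 = 7·223 + 23
223 = 9·23 + 16
23 = 1·16 + 7
16 = 2·7 + 2
7 = 3·2 + 1
2 = 2·1 + 0
gcd(4975, 6559) = 1.
Working backward:
1 = 7 − 3·2
1 = −3·16 + 7·7
1 = 7·23 − 10·16
1 = −10·223 + 97·23
1 = 97·1584 − 689·223
1 = −689·4975 + 2164·1584
1 = 2164·6559 − 2853·4975
So 1 = (2164)·6559 + (-2853)·4975.

1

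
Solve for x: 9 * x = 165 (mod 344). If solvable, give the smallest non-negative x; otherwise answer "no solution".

133

First find gcd(9, 344):
344 = 38*9 + 2
9 = 4*2 + 1
2 = 2*1 + 0
gcd = 1, so a unique solution mod 344 exists.
Back-substitute for the Bézout coefficients:
1 = 9 − 4·2
1 = −4·344 + 153·9
So 9·(153) ≡ 1 (mod 344), giving 9⁻¹ ≡ 153.
x ≡ 9⁻¹·165 ≡ 153·165 ≡ 133 (mod 344).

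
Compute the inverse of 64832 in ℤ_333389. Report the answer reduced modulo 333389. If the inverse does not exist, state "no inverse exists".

106277

Extended Euclidean algorithm:
333389 = 5×64832 + 9229
64832 = 7×9229 + 229
9229 = 40×229 + 69
229 = 3×69 + 22
69 = 3×22 + 3
22 = 7×3 + 1
3 = 3×1 + 0
Since gcd(64832, 333389) = 1, back-substitute to write 1 as a combination:
1 = 22 − 7·3
1 = −7·69 + 22·22
1 = 22·229 − 73·69
1 = −73·9229 + 2942·229
1 = 2942·64832 − 20667·9229
1 = −20667·333389 + 106277·64832
So 64832·106277 ≡ 1 (mod 333389).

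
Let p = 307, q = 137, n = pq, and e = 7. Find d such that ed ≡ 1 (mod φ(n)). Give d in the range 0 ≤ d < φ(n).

35671

φ(n) = (p−1)(q−1) = 306·136 = 41616.
Need d with 7·d ≡ 1 (mod 41616). Apply the extended Euclidean algorithm:
41616 = 5945·7 + 1
7 = 7·1 + 0
Back-substitute:
1 = 41616 − 5945·7
So 7·(-5945) ≡ 1 (mod 41616), hence d ≡ -5945 ≡ 35671 (mod 41616).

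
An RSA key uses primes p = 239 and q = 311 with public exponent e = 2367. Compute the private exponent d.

14463

φ(n) = (p−1)(q−1) = 238·310 = 73780.
Need d with 2367·d ≡ 1 (mod 73780). Apply the extended Euclidean algorithm:
73780 = 31×2367 + 403
2367 = 5×403 + 352
403 = 1×352 + 51
352 = 6×51 + 46
51 = 1×46 + 5
46 = 9×5 + 1
5 = 5×1 + 0
Back-substitute:
1 = 46 − 9·5
1 = −9·51 + 10·46
1 = 10·352 − 69·51
1 = −69·403 + 79·352
1 = 79·2367 − 464·403
1 = −464·73780 + 14463·2367
So 2367·14463 ≡ 1 (mod 73780), hence d = 14463.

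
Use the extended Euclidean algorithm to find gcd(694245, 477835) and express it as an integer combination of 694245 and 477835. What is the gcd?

Euclidean algorithm:
694245 = 1×477835 + 216410
477835 = 2×216410 + 45015
216410 = 4×45015 + 36350
45015 = 1×36350 + 8665
36350 = 4×8665 + 1690
8665 = 5×1690 + 215
1690 = 7×215 + 185
215 = 1×185 + 30
185 = 6×30 + 5
30 = 6×5 + 0
gcd(694245, 477835) = 5.
Working backward:
5 = 185 − 6·30
5 = −6·215 + 7·185
5 = 7·1690 − 55·215
5 = −55·8665 + 282·1690
5 = 282·36350 − 1183·8665
5 = −1183·45015 + 1465·36350
5 = 1465·216410 − 7043·45015
5 = −7043·477835 + 15551·216410
5 = 15551·694245 − 22594·477835
So 5 = (15551)·694245 + (-22594)·477835.

5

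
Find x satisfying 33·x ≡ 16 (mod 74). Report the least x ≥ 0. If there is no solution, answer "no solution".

70

First find gcd(33, 74):
74 = 2*33 + 8
33 = 4*8 + 1
8 = 8*1 + 0
gcd = 1, so a unique solution mod 74 exists.
Back-substitute for the Bézout coefficients:
1 = 33 − 4·8
1 = −4·74 + 9·33
So 33·(9) ≡ 1 (mod 74), giving 33⁻¹ ≡ 9.
x ≡ 33⁻¹·16 ≡ 9·16 ≡ 70 (mod 74).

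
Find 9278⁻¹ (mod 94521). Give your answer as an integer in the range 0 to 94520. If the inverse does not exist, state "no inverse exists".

4289

Extended Euclidean algorithm:
94521 = 10·9278 + 1741
9278 = 5·1741 + 573
1741 = 3·573 + 22
573 = 26·22 + 1
22 = 22·1 + 0
The gcd is 1. Working backward:
1 = 573 − 26·22
1 = −26·1741 + 79·573
1 = 79·9278 − 421·1741
1 = −421·94521 + 4289·9278
So 9278·4289 ≡ 1 (mod 94521).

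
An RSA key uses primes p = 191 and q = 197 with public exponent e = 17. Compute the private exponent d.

10953

φ(n) = (p−1)(q−1) = 190·196 = 37240.
Need d with 17·d ≡ 1 (mod 37240). Apply the extended Euclidean algorithm:
37240 = 2190*17 + 10
17 = 1*10 + 7
10 = 1*7 + 3
7 = 2*3 + 1
3 = 3*1 + 0
Back-substitute:
1 = 7 − 2·3
1 = −2·10 + 3·7
1 = 3·17 − 5·10
1 = −5·37240 + 10953·17
So 17·10953 ≡ 1 (mod 37240), hence d = 10953.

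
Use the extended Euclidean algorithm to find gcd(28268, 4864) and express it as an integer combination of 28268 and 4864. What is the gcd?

4

Euclidean algorithm:
28268 = 5*4864 + 3948
4864 = 1*3948 + 916
3948 = 4*916 + 284
916 = 3*284 + 64
284 = 4*64 + 28
64 = 2*28 + 8
28 = 3*8 + 4
8 = 2*4 + 0
gcd(28268, 4864) = 4.
Back-substituting:
4 = 28 − 3·8
4 = −3·64 + 7·28
4 = 7·284 − 31·64
4 = −31·916 + 100·284
4 = 100·3948 − 431·916
4 = −431·4864 + 531·3948
4 = 531·28268 − 3086·4864
So 4 = (531)·28268 + (-3086)·4864.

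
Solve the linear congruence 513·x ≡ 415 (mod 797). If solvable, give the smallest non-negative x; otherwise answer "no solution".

557

First find gcd(513, 797):
797 = 1*513 + 284
513 = 1*284 + 229
284 = 1*229 + 55
229 = 4*55 + 9
55 = 6*9 + 1
9 = 9*1 + 0
gcd = 1, so a unique solution mod 797 exists.
Back-substitute for the Bézout coefficients:
1 = 55 − 6·9
1 = −6·229 + 25·55
1 = 25·284 − 31·229
1 = −31·513 + 56·284
1 = 56·797 − 87·513
So 513·(-87) ≡ 1 (mod 797), giving 513⁻¹ ≡ 710.
x ≡ 513⁻¹·415 ≡ 710·415 ≡ 557 (mod 797).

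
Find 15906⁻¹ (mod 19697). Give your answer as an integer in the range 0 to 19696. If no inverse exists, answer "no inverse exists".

gcd(19697, 15906) by repeated division:
19697 = 1·15906 + 3791
15906 = 4·3791 + 742
3791 = 5·742 + 81
742 = 9·81 + 13
81 = 6·13 + 3
13 = 4·3 + 1
3 = 3·1 + 0
gcd = 1, so the inverse exists. Back-substitute:
1 = 13 − 4·3
1 = −4·81 + 25·13
1 = 25·742 − 229·81
1 = −229·3791 + 1170·742
1 = 1170·15906 − 4909·3791
1 = −4909·19697 + 6079·15906
So 15906·6079 ≡ 1 (mod 19697).

6079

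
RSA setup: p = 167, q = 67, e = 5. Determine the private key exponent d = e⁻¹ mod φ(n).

8765

φ(n) = (p−1)(q−1) = 166·66 = 10956.
Need d with 5·d ≡ 1 (mod 10956). Apply the extended Euclidean algorithm:
10956 = 2191·5 + 1
5 = 5·1 + 0
Back-substitute:
1 = 10956 − 2191·5
So 5·(-2191) ≡ 1 (mod 10956), hence d ≡ -2191 ≡ 8765 (mod 10956).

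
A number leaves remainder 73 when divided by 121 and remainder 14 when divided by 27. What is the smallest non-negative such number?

1283

Write x = 73 + 121·k. Then 121·k ≡ 14 − 73 ≡ 22 (mod 27).
Need 121⁻¹ mod 27. Extended Euclid on (27, 13):
27 = 2*13 + 1
13 = 13*1 + 0
Back-substitute:
1 = 27 − 2·13
121⁻¹ ≡ 25 (mod 27), so k ≡ 25·22 ≡ 10 (mod 27).
x = 73 + 121·10 = 1283.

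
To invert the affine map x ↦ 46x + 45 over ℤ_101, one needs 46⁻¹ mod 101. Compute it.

Apply the Euclidean algorithm to 101 and 46:
101 = 2·46 + 9
46 = 5·9 + 1
9 = 9·1 + 0
Since gcd(46, 101) = 1, back-substitute to write 1 as a combination:
1 = 46 − 5·9
1 = −5·101 + 11·46
So 46·11 ≡ 1 (mod 101).

11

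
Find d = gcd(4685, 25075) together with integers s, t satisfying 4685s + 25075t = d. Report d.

5

Euclidean algorithm:
25075 = 5*4685 + 1650
4685 = 2*1650 + 1385
1650 = 1*1385 + 265
1385 = 5*265 + 60
265 = 4*60 + 25
60 = 2*25 + 10
25 = 2*10 + 5
10 = 2*5 + 0
gcd(4685, 25075) = 5.
Express as a combination:
5 = 25 − 2·10
5 = −2·60 + 5·25
5 = 5·265 − 22·60
5 = −22·1385 + 115·265
5 = 115·1650 − 137·1385
5 = −137·4685 + 389·1650
5 = 389·25075 − 2082·4685
So 5 = (389)·25075 + (-2082)·4685.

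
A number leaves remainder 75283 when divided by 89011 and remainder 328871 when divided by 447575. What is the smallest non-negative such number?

Write x = 75283 + 89011·k. Then 89011·k ≡ 328871 − 75283 ≡ 253588 (mod 447575).
Need 89011⁻¹ mod 447575. Extended Euclid on (447575, 89011):
447575 = 5*89011 + 2520
89011 = 35*2520 + 811
2520 = 3*811 + 87
811 = 9*87 + 28
87 = 3*28 + 3
28 = 9*3 + 1
3 = 3*1 + 0
Back-substitute:
1 = 28 − 9·3
1 = −9·87 + 28·28
1 = 28·811 − 261·87
1 = −261·2520 + 811·811
1 = 811·89011 − 28646·2520
1 = −28646·447575 + 144041·89011
89011⁻¹ ≡ 144041 (mod 447575), so k ≡ 144041·253588 ≡ 25783 (mod 447575).
x = 75283 + 89011·25783 = 2295045896.

2295045896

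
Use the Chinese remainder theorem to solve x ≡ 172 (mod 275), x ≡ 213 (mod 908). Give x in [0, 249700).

Write x = 172 + 275·k. Then 275·k ≡ 213 − 172 ≡ 41 (mod 908).
Need 275⁻¹ mod 908. Extended Euclid on (908, 275):
908 = 3*275 + 83
275 = 3*83 + 26
83 = 3*26 + 5
26 = 5*5 + 1
5 = 5*1 + 0
Back-substitute:
1 = 26 − 5·5
1 = −5·83 + 16·26
1 = 16·275 − 53·83
1 = −53·908 + 175·275
275⁻¹ ≡ 175 (mod 908), so k ≡ 175·41 ≡ 819 (mod 908).
x = 172 + 275·819 = 225397.

225397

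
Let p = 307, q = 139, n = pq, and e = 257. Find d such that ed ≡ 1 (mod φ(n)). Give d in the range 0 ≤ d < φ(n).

17417

φ(n) = (p−1)(q−1) = 306·138 = 42228.
Need d with 257·d ≡ 1 (mod 42228). Apply the extended Euclidean algorithm:
42228 = 164*257 + 80
257 = 3*80 + 17
80 = 4*17 + 12
17 = 1*12 + 5
12 = 2*5 + 2
5 = 2*2 + 1
2 = 2*1 + 0
Back-substitute:
1 = 5 − 2·2
1 = −2·12 + 5·5
1 = 5·17 − 7·12
1 = −7·80 + 33·17
1 = 33·257 − 106·80
1 = −106·42228 + 17417·257
So 257·17417 ≡ 1 (mod 42228), hence d = 17417.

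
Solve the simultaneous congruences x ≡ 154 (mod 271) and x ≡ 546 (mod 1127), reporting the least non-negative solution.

Write x = 154 + 271·k. Then 271·k ≡ 546 − 154 ≡ 392 (mod 1127).
Need 271⁻¹ mod 1127. Extended Euclid on (1127, 271):
1127 = 4·271 + 43
271 = 6·43 + 13
43 = 3·13 + 4
13 = 3·4 + 1
4 = 4·1 + 0
Back-substitute:
1 = 13 − 3·4
1 = −3·43 + 10·13
1 = 10·271 − 63·43
1 = −63·1127 + 262·271
271⁻¹ ≡ 262 (mod 1127), so k ≡ 262·392 ≡ 147 (mod 1127).
x = 154 + 271·147 = 39991.

39991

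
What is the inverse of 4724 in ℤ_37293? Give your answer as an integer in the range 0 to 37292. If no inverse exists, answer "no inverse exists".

18086

gcd(37293, 4724) by repeated division:
37293 = 7×4724 + 4225
4724 = 1×4225 + 499
4225 = 8×499 + 233
499 = 2×233 + 33
233 = 7×33 + 2
33 = 16×2 + 1
2 = 2×1 + 0
gcd = 1, so the inverse exists. Back-substitute:
1 = 33 − 16·2
1 = −16·233 + 113·33
1 = 113·499 − 242·233
1 = −242·4225 + 2049·499
1 = 2049·4724 − 2291·4225
1 = −2291·37293 + 18086·4724
So 4724·18086 ≡ 1 (mod 37293).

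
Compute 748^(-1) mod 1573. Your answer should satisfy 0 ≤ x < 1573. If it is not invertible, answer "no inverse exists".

Euclidean algorithm on 1573, 748:
1573 = 2*748 + 77
748 = 9*77 + 55
77 = 1*55 + 22
55 = 2*22 + 11
22 = 2*11 + 0
gcd(748, 1573) = 11 ≠ 1, so 748 has no multiplicative inverse modulo 1573.

no inverse exists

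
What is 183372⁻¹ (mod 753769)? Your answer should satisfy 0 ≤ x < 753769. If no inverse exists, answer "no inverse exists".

76897

Extended Euclidean algorithm:
753769 = 4*183372 + 20281
183372 = 9*20281 + 843
20281 = 24*843 + 49
843 = 17*49 + 10
49 = 4*10 + 9
10 = 1*9 + 1
9 = 9*1 + 0
Since gcd(183372, 753769) = 1, back-substitute to write 1 as a combination:
1 = 10 − 9
1 = −49 + 5·10
1 = 5·843 − 86·49
1 = −86·20281 + 2069·843
1 = 2069·183372 − 18707·20281
1 = −18707·753769 + 76897·183372
So 183372·76897 ≡ 1 (mod 753769).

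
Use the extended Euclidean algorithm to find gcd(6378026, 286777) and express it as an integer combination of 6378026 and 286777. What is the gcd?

1

Apply Euclid's algorithm to 6378026 and 286777:
6378026 = 22*286777 + 68932
286777 = 4*68932 + 11049
68932 = 6*11049 + 2638
11049 = 4*2638 + 497
2638 = 5*497 + 153
497 = 3*153 + 38
153 = 4*38 + 1
38 = 38*1 + 0
gcd(6378026, 286777) = 1.
Working backward:
1 = 153 − 4·38
1 = −4·497 + 13·153
1 = 13·2638 − 69·497
1 = −69·11049 + 289·2638
1 = 289·68932 − 1803·11049
1 = −1803·286777 + 7501·68932
1 = 7501·6378026 − 166825·286777
So 1 = (7501)·6378026 + (-166825)·286777.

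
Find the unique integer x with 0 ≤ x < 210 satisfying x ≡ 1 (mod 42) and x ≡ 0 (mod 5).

85

Write x = 1 + 42·k. Then 42·k ≡ 0 − 1 ≡ 4 (mod 5).
Need 42⁻¹ mod 5. Extended Euclid on (5, 2):
5 = 2×2 + 1
2 = 2×1 + 0
Back-substitute:
1 = 5 − 2·2
42⁻¹ ≡ 3 (mod 5), so k ≡ 3·4 ≡ 2 (mod 5).
x = 1 + 42·2 = 85.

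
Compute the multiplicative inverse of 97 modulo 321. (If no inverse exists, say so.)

139

Run Euclid on (321, 97):
321 = 3×97 + 30
97 = 3×30 + 7
30 = 4×7 + 2
7 = 3×2 + 1
2 = 2×1 + 0
The gcd is 1. Working backward:
1 = 7 − 3·2
1 = −3·30 + 13·7
1 = 13·97 − 42·30
1 = −42·321 + 139·97
So 97·139 ≡ 1 (mod 321).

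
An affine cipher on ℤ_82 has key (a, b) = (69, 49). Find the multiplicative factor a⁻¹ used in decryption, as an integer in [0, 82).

63

Run Euclid on (82, 69):
82 = 1×69 + 13
69 = 5×13 + 4
13 = 3×4 + 1
4 = 4×1 + 0
gcd = 1, so the inverse exists. Back-substitute:
1 = 13 − 3·4
1 = −3·69 + 16·13
1 = 16·82 − 19·69
Hence 69⁻¹ ≡ -19 ≡ 63 (mod 82).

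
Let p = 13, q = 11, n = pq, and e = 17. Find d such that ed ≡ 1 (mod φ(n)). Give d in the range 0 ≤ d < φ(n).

113

φ(n) = (p−1)(q−1) = 12·10 = 120.
Need d with 17·d ≡ 1 (mod 120). Apply the extended Euclidean algorithm:
120 = 7*17 + 1
17 = 17*1 + 0
Back-substitute:
1 = 120 − 7·17
So 17·(-7) ≡ 1 (mod 120), hence d ≡ -7 ≡ 113 (mod 120).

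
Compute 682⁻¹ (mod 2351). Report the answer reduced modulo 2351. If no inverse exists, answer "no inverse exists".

1796

Extended Euclidean algorithm:
2351 = 3*682 + 305
682 = 2*305 + 72
305 = 4*72 + 17
72 = 4*17 + 4
17 = 4*4 + 1
4 = 4*1 + 0
The gcd is 1. Working backward:
1 = 17 − 4·4
1 = −4·72 + 17·17
1 = 17·305 − 72·72
1 = −72·682 + 161·305
1 = 161·2351 − 555·682
So 682·(-555) ≡ 1 (mod 2351), and -555 ≡ 1796 (mod 2351).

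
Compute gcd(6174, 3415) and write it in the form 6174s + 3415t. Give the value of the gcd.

Repeated division:
6174 = 1×3415 + 2759
3415 = 1×2759 + 656
2759 = 4×656 + 135
656 = 4×135 + 116
135 = 1×116 + 19
116 = 6×19 + 2
19 = 9×2 + 1
2 = 2×1 + 0
gcd(6174, 3415) = 1.
Express as a combination:
1 = 19 − 9·2
1 = −9·116 + 55·19
1 = 55·135 − 64·116
1 = −64·656 + 311·135
1 = 311·2759 − 1308·656
1 = −1308·3415 + 1619·2759
1 = 1619·6174 − 2927·3415
So 1 = (1619)·6174 + (-2927)·3415.

1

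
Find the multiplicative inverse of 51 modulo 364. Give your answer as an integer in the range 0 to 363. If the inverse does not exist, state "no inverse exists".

Extended Euclidean algorithm:
364 = 7·51 + 7
51 = 7·7 + 2
7 = 3·2 + 1
2 = 2·1 + 0
Since gcd(51, 364) = 1, back-substitute to write 1 as a combination:
1 = 7 − 3·2
1 = −3·51 + 22·7
1 = 22·364 − 157·51
Thus 51·(-157) ≡ 1 (mod 364); reducing, -157 mod 364 = 207.

207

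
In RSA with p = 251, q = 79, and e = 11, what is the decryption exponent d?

φ(n) = (p−1)(q−1) = 250·78 = 19500.
Need d with 11·d ≡ 1 (mod 19500). Apply the extended Euclidean algorithm:
19500 = 1772*11 + 8
11 = 1*8 + 3
8 = 2*3 + 2
3 = 1*2 + 1
2 = 2*1 + 0
Back-substitute:
1 = 3 − 2
1 = −8 + 3·3
1 = 3·11 − 4·8
1 = −4·19500 + 7091·11
So 11·7091 ≡ 1 (mod 19500), hence d = 7091.

7091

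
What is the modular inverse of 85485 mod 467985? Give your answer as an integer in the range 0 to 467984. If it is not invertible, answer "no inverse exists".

no inverse exists

Euclidean algorithm on 467985, 85485:
467985 = 5*85485 + 40560
85485 = 2*40560 + 4365
40560 = 9*4365 + 1275
4365 = 3*1275 + 540
1275 = 2*540 + 195
540 = 2*195 + 150
195 = 1*150 + 45
150 = 3*45 + 15
45 = 3*15 + 0
Since gcd = 15 > 1, 85485 is not a unit mod 467985.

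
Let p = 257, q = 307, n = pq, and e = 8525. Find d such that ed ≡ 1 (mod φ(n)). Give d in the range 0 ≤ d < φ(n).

φ(n) = (p−1)(q−1) = 256·306 = 78336.
Need d with 8525·d ≡ 1 (mod 78336). Apply the extended Euclidean algorithm:
78336 = 9*8525 + 1611
8525 = 5*1611 + 470
1611 = 3*470 + 201
470 = 2*201 + 68
201 = 2*68 + 65
68 = 1*65 + 3
65 = 21*3 + 2
3 = 1*2 + 1
2 = 2*1 + 0
Back-substitute:
1 = 3 − 2
1 = −65 + 22·3
1 = 22·68 − 23·65
1 = −23·201 + 68·68
1 = 68·470 − 159·201
1 = −159·1611 + 545·470
1 = 545·8525 − 2884·1611
1 = −2884·78336 + 26501·8525
So 8525·26501 ≡ 1 (mod 78336), hence d = 26501.

26501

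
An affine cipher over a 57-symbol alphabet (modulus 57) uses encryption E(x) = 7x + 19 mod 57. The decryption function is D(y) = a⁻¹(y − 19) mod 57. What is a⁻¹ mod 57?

49

Apply the Euclidean algorithm to 57 and 7:
57 = 8*7 + 1
7 = 7*1 + 0
gcd = 1, so the inverse exists. Back-substitute:
1 = 57 − 8·7
Thus 7·(-8) ≡ 1 (mod 57); reducing, -8 mod 57 = 49.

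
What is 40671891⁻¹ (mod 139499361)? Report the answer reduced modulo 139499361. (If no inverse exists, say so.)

Euclidean algorithm on 139499361, 40671891:
139499361 = 3·40671891 + 17483688
40671891 = 2·17483688 + 5704515
17483688 = 3·5704515 + 370143
5704515 = 15·370143 + 152370
370143 = 2·152370 + 65403
152370 = 2·65403 + 21564
65403 = 3·21564 + 711
21564 = 30·711 + 234
711 = 3·234 + 9
234 = 26·9 + 0
gcd(40671891, 139499361) = 9 ≠ 1, so 40671891 has no multiplicative inverse modulo 139499361.

no inverse exists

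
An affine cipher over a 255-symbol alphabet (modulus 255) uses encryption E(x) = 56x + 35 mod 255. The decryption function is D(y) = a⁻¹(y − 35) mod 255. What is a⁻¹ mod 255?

Apply the Euclidean algorithm to 255 and 56:
255 = 4*56 + 31
56 = 1*31 + 25
31 = 1*25 + 6
25 = 4*6 + 1
6 = 6*1 + 0
The gcd is 1. Working backward:
1 = 25 − 4·6
1 = −4·31 + 5·25
1 = 5·56 − 9·31
1 = −9·255 + 41·56
So 56·41 ≡ 1 (mod 255).

41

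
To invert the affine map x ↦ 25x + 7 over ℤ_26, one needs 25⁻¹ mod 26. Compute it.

Apply the Euclidean algorithm to 26 and 25:
26 = 1×25 + 1
25 = 25×1 + 0
gcd = 1, so the inverse exists. Back-substitute:
1 = 26 − 25
Hence 25⁻¹ ≡ -1 ≡ 25 (mod 26).

25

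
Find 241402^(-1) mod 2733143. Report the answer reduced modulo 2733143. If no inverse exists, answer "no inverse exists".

Compute gcd(241402, 2733143):
2733143 = 11×241402 + 77721
241402 = 3×77721 + 8239
77721 = 9×8239 + 3570
8239 = 2×3570 + 1099
3570 = 3×1099 + 273
1099 = 4×273 + 7
273 = 39×7 + 0
gcd(241402, 2733143) = 7 ≠ 1, so 241402 has no multiplicative inverse modulo 2733143.

no inverse exists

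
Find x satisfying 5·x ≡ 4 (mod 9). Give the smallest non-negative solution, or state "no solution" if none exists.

First find gcd(5, 9):
9 = 1·5 + 4
5 = 1·4 + 1
4 = 4·1 + 0
gcd = 1, so a unique solution mod 9 exists.
Back-substitute for the Bézout coefficients:
1 = 5 − 4
1 = −9 + 2·5
So 5·(2) ≡ 1 (mod 9), giving 5⁻¹ ≡ 2.
x ≡ 5⁻¹·4 ≡ 2·4 ≡ 8 (mod 9).

8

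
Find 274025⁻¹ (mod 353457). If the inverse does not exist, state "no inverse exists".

gcd(353457, 274025) by repeated division:
353457 = 1*274025 + 79432
274025 = 3*79432 + 35729
79432 = 2*35729 + 7974
35729 = 4*7974 + 3833
7974 = 2*3833 + 308
3833 = 12*308 + 137
308 = 2*137 + 34
137 = 4*34 + 1
34 = 34*1 + 0
The gcd is 1. Working backward:
1 = 137 − 4·34
1 = −4·308 + 9·137
1 = 9·3833 − 112·308
1 = −112·7974 + 233·3833
1 = 233·35729 − 1044·7974
1 = −1044·79432 + 2321·35729
1 = 2321·274025 − 8007·79432
1 = −8007·353457 + 10328·274025
So 274025·10328 ≡ 1 (mod 353457).

10328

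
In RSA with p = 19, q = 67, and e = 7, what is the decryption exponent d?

679

φ(n) = (p−1)(q−1) = 18·66 = 1188.
Need d with 7·d ≡ 1 (mod 1188). Apply the extended Euclidean algorithm:
1188 = 169·7 + 5
7 = 1·5 + 2
5 = 2·2 + 1
2 = 2·1 + 0
Back-substitute:
1 = 5 − 2·2
1 = −2·7 + 3·5
1 = 3·1188 − 509·7
So 7·(-509) ≡ 1 (mod 1188), hence d ≡ -509 ≡ 679 (mod 1188).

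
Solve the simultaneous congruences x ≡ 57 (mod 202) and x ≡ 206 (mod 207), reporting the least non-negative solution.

Write x = 57 + 202·k. Then 202·k ≡ 206 − 57 ≡ 149 (mod 207).
Need 202⁻¹ mod 207. Extended Euclid on (207, 202):
207 = 1×202 + 5
202 = 40×5 + 2
5 = 2×2 + 1
2 = 2×1 + 0
Back-substitute:
1 = 5 − 2·2
1 = −2·202 + 81·5
1 = 81·207 − 83·202
202⁻¹ ≡ 124 (mod 207), so k ≡ 124·149 ≡ 53 (mod 207).
x = 57 + 202·53 = 10763.

10763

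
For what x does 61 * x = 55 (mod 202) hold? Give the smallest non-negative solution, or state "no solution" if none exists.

First find gcd(61, 202):
202 = 3*61 + 19
61 = 3*19 + 4
19 = 4*4 + 3
4 = 1*3 + 1
3 = 3*1 + 0
gcd = 1, so a unique solution mod 202 exists.
Back-substitute for the Bézout coefficients:
1 = 4 − 3
1 = −19 + 5·4
1 = 5·61 − 16·19
1 = −16·202 + 53·61
So 61·(53) ≡ 1 (mod 202), giving 61⁻¹ ≡ 53.
x ≡ 61⁻¹·55 ≡ 53·55 ≡ 87 (mod 202).

87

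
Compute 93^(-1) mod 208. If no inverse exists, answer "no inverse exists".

85

Apply the Euclidean algorithm to 208 and 93:
208 = 2*93 + 22
93 = 4*22 + 5
22 = 4*5 + 2
5 = 2*2 + 1
2 = 2*1 + 0
The gcd is 1. Working backward:
1 = 5 − 2·2
1 = −2·22 + 9·5
1 = 9·93 − 38·22
1 = −38·208 + 85·93
So 93·85 ≡ 1 (mod 208).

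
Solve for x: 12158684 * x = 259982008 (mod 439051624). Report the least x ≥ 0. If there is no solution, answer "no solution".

First find gcd(12158684, 439051624):
439051624 = 36*12158684 + 1339000
12158684 = 9*1339000 + 107684
1339000 = 12*107684 + 46792
107684 = 2*46792 + 14100
46792 = 3*14100 + 4492
14100 = 3*4492 + 624
4492 = 7*624 + 124
624 = 5*124 + 4
124 = 31*4 + 0
gcd = 4 and 4 | 259982008, so solutions exist. Divide through by 4: 3039671x ≡ 64995502 (mod 109762906).
Now find 3039671⁻¹ mod 109762906:
109762906 = 36×3039671 + 334750
3039671 = 9×334750 + 26921
334750 = 12×26921 + 11698
26921 = 2×11698 + 3525
11698 = 3×3525 + 1123
3525 = 3×1123 + 156
1123 = 7×156 + 31
156 = 5×31 + 1
31 = 31×1 + 0
Back-substitute:
1 = 156 − 5·31
1 = −5·1123 + 36·156
1 = 36·3525 − 113·1123
1 = −113·11698 + 375·3525
1 = 375·26921 − 863·11698
1 = −863·334750 + 10731·26921
1 = 10731·3039671 − 97442·334750
1 = −97442·109762906 + 3518643·3039671
So 3039671⁻¹ ≡ 3518643 (mod 109762906).
Then x ≡ 3518643·64995502 ≡ 14162016 (mod 109762906); the smallest non-negative solution is x = 14162016.

14162016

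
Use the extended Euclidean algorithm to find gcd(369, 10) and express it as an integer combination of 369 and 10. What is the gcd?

Repeated division:
369 = 36×10 + 9
10 = 1×9 + 1
9 = 9×1 + 0
gcd(369, 10) = 1.
Express as a combination:
1 = 10 − 9
1 = −369 + 37·10
So 1 = (-1)·369 + (37)·10.

1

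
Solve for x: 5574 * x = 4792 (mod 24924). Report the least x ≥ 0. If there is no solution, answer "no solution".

gcd(5574, 24924):
24924 = 4*5574 + 2628
5574 = 2*2628 + 318
2628 = 8*318 + 84
318 = 3*84 + 66
84 = 1*66 + 18
66 = 3*18 + 12
18 = 1*12 + 6
12 = 2*6 + 0
gcd = 6, but 6 ∤ 4792, so the congruence has no solution.

no solution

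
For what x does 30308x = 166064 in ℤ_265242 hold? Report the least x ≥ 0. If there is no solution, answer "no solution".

First find gcd(30308, 265242):
265242 = 8×30308 + 22778
30308 = 1×22778 + 7530
22778 = 3×7530 + 188
7530 = 40×188 + 10
188 = 18×10 + 8
10 = 1×8 + 2
8 = 4×2 + 0
gcd = 2 and 2 | 166064, so solutions exist. Divide through by 2: 15154x ≡ 83032 (mod 132621).
Now find 15154⁻¹ mod 132621:
132621 = 8·15154 + 11389
15154 = 1·11389 + 3765
11389 = 3·3765 + 94
3765 = 40·94 + 5
94 = 18·5 + 4
5 = 1·4 + 1
4 = 4·1 + 0
Back-substitute:
1 = 5 − 4
1 = −94 + 19·5
1 = 19·3765 − 761·94
1 = −761·11389 + 2302·3765
1 = 2302·15154 − 3063·11389
1 = −3063·132621 + 26806·15154
So 15154⁻¹ ≡ 26806 (mod 132621).
Then x ≡ 26806·83032 ≡ 110170 (mod 132621); the smallest non-negative solution is x = 110170.

110170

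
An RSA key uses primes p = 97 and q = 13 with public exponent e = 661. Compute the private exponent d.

61

φ(n) = (p−1)(q−1) = 96·12 = 1152.
Need d with 661·d ≡ 1 (mod 1152). Apply the extended Euclidean algorithm:
1152 = 1·661 + 491
661 = 1·491 + 170
491 = 2·170 + 151
170 = 1·151 + 19
151 = 7·19 + 18
19 = 1·18 + 1
18 = 18·1 + 0
Back-substitute:
1 = 19 − 18
1 = −151 + 8·19
1 = 8·170 − 9·151
1 = −9·491 + 26·170
1 = 26·661 − 35·491
1 = −35·1152 + 61·661
So 661·61 ≡ 1 (mod 1152), hence d = 61.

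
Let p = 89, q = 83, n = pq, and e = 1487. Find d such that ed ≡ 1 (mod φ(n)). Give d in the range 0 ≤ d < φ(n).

3295

φ(n) = (p−1)(q−1) = 88·82 = 7216.
Need d with 1487·d ≡ 1 (mod 7216). Apply the extended Euclidean algorithm:
7216 = 4*1487 + 1268
1487 = 1*1268 + 219
1268 = 5*219 + 173
219 = 1*173 + 46
173 = 3*46 + 35
46 = 1*35 + 11
35 = 3*11 + 2
11 = 5*2 + 1
2 = 2*1 + 0
Back-substitute:
1 = 11 − 5·2
1 = −5·35 + 16·11
1 = 16·46 − 21·35
1 = −21·173 + 79·46
1 = 79·219 − 100·173
1 = −100·1268 + 579·219
1 = 579·1487 − 679·1268
1 = −679·7216 + 3295·1487
So 1487·3295 ≡ 1 (mod 7216), hence d = 3295.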